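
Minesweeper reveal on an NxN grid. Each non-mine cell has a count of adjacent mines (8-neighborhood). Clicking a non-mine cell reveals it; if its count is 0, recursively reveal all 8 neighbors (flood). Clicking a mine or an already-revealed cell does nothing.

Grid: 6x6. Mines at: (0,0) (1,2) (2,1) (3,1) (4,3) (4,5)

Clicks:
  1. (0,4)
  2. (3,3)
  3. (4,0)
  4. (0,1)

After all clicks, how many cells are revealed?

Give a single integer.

Answer: 14

Derivation:
Click 1 (0,4) count=0: revealed 12 new [(0,3) (0,4) (0,5) (1,3) (1,4) (1,5) (2,3) (2,4) (2,5) (3,3) (3,4) (3,5)] -> total=12
Click 2 (3,3) count=1: revealed 0 new [(none)] -> total=12
Click 3 (4,0) count=1: revealed 1 new [(4,0)] -> total=13
Click 4 (0,1) count=2: revealed 1 new [(0,1)] -> total=14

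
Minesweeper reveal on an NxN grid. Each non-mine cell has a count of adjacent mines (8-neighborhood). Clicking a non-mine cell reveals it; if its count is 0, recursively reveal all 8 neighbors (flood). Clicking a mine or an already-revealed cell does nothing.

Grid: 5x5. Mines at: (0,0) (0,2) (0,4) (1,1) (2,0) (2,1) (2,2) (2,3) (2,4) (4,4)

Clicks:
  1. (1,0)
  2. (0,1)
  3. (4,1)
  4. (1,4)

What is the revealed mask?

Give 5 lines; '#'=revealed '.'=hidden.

Click 1 (1,0) count=4: revealed 1 new [(1,0)] -> total=1
Click 2 (0,1) count=3: revealed 1 new [(0,1)] -> total=2
Click 3 (4,1) count=0: revealed 8 new [(3,0) (3,1) (3,2) (3,3) (4,0) (4,1) (4,2) (4,3)] -> total=10
Click 4 (1,4) count=3: revealed 1 new [(1,4)] -> total=11

Answer: .#...
#...#
.....
####.
####.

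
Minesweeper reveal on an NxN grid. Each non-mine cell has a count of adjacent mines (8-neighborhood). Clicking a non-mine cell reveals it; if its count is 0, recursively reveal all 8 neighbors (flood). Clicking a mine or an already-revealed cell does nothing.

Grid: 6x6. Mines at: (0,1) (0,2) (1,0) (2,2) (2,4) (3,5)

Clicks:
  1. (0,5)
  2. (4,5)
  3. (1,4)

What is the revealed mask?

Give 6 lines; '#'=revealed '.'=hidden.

Answer: ...###
...###
......
......
.....#
......

Derivation:
Click 1 (0,5) count=0: revealed 6 new [(0,3) (0,4) (0,5) (1,3) (1,4) (1,5)] -> total=6
Click 2 (4,5) count=1: revealed 1 new [(4,5)] -> total=7
Click 3 (1,4) count=1: revealed 0 new [(none)] -> total=7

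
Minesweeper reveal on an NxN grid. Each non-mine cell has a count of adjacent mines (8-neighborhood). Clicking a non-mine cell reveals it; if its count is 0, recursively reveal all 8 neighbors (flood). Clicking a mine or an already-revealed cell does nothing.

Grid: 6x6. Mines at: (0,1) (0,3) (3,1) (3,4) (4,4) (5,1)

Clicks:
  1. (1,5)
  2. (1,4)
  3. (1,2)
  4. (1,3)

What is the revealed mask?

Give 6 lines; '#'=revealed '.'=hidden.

Click 1 (1,5) count=0: revealed 6 new [(0,4) (0,5) (1,4) (1,5) (2,4) (2,5)] -> total=6
Click 2 (1,4) count=1: revealed 0 new [(none)] -> total=6
Click 3 (1,2) count=2: revealed 1 new [(1,2)] -> total=7
Click 4 (1,3) count=1: revealed 1 new [(1,3)] -> total=8

Answer: ....##
..####
....##
......
......
......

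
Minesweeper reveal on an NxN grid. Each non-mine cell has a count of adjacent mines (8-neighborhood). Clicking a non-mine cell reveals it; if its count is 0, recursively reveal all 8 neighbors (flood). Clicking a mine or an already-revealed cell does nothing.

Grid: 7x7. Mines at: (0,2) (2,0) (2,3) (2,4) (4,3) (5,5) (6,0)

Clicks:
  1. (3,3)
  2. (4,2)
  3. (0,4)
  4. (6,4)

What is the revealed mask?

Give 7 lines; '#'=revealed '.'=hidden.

Answer: ...####
...####
.....##
...#.##
..#..##
.......
....#..

Derivation:
Click 1 (3,3) count=3: revealed 1 new [(3,3)] -> total=1
Click 2 (4,2) count=1: revealed 1 new [(4,2)] -> total=2
Click 3 (0,4) count=0: revealed 14 new [(0,3) (0,4) (0,5) (0,6) (1,3) (1,4) (1,5) (1,6) (2,5) (2,6) (3,5) (3,6) (4,5) (4,6)] -> total=16
Click 4 (6,4) count=1: revealed 1 new [(6,4)] -> total=17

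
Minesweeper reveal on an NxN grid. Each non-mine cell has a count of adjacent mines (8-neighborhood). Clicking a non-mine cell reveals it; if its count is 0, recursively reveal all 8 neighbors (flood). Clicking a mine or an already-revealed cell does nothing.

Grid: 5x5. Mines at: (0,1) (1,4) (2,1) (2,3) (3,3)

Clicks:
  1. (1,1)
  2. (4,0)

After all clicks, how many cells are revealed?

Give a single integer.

Answer: 7

Derivation:
Click 1 (1,1) count=2: revealed 1 new [(1,1)] -> total=1
Click 2 (4,0) count=0: revealed 6 new [(3,0) (3,1) (3,2) (4,0) (4,1) (4,2)] -> total=7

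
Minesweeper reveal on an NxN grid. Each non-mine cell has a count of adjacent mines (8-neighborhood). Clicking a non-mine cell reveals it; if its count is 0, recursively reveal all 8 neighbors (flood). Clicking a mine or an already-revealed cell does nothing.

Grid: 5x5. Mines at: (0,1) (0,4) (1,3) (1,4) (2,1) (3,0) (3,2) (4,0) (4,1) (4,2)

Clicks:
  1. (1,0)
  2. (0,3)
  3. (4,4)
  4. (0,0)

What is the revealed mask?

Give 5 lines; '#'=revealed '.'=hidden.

Answer: #..#.
#....
...##
...##
...##

Derivation:
Click 1 (1,0) count=2: revealed 1 new [(1,0)] -> total=1
Click 2 (0,3) count=3: revealed 1 new [(0,3)] -> total=2
Click 3 (4,4) count=0: revealed 6 new [(2,3) (2,4) (3,3) (3,4) (4,3) (4,4)] -> total=8
Click 4 (0,0) count=1: revealed 1 new [(0,0)] -> total=9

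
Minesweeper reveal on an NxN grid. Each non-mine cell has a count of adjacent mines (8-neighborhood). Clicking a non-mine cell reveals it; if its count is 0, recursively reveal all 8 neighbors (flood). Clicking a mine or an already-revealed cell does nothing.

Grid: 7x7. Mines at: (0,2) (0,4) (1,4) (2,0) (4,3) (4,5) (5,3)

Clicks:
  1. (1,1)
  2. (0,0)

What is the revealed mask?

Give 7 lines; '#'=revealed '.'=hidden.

Click 1 (1,1) count=2: revealed 1 new [(1,1)] -> total=1
Click 2 (0,0) count=0: revealed 3 new [(0,0) (0,1) (1,0)] -> total=4

Answer: ##.....
##.....
.......
.......
.......
.......
.......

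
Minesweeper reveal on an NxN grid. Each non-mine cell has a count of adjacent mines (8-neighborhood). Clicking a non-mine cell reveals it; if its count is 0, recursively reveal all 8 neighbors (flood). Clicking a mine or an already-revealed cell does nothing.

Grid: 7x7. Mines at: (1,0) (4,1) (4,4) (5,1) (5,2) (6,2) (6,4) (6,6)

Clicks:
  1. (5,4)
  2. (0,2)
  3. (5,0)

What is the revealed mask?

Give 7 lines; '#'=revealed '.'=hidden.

Click 1 (5,4) count=2: revealed 1 new [(5,4)] -> total=1
Click 2 (0,2) count=0: revealed 28 new [(0,1) (0,2) (0,3) (0,4) (0,5) (0,6) (1,1) (1,2) (1,3) (1,4) (1,5) (1,6) (2,1) (2,2) (2,3) (2,4) (2,5) (2,6) (3,1) (3,2) (3,3) (3,4) (3,5) (3,6) (4,5) (4,6) (5,5) (5,6)] -> total=29
Click 3 (5,0) count=2: revealed 1 new [(5,0)] -> total=30

Answer: .######
.######
.######
.######
.....##
#...###
.......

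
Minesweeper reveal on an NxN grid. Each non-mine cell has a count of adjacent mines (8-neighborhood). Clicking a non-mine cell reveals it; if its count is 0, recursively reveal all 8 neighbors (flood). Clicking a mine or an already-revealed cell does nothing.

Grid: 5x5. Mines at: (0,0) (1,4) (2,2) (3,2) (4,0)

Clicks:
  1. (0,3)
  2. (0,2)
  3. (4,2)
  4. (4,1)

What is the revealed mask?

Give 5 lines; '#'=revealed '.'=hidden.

Click 1 (0,3) count=1: revealed 1 new [(0,3)] -> total=1
Click 2 (0,2) count=0: revealed 5 new [(0,1) (0,2) (1,1) (1,2) (1,3)] -> total=6
Click 3 (4,2) count=1: revealed 1 new [(4,2)] -> total=7
Click 4 (4,1) count=2: revealed 1 new [(4,1)] -> total=8

Answer: .###.
.###.
.....
.....
.##..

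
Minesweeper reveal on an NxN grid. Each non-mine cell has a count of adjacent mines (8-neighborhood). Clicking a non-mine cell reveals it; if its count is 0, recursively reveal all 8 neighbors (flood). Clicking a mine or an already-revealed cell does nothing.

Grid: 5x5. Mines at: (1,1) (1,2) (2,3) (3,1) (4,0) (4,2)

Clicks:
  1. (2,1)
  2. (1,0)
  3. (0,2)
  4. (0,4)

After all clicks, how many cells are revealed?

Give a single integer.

Click 1 (2,1) count=3: revealed 1 new [(2,1)] -> total=1
Click 2 (1,0) count=1: revealed 1 new [(1,0)] -> total=2
Click 3 (0,2) count=2: revealed 1 new [(0,2)] -> total=3
Click 4 (0,4) count=0: revealed 4 new [(0,3) (0,4) (1,3) (1,4)] -> total=7

Answer: 7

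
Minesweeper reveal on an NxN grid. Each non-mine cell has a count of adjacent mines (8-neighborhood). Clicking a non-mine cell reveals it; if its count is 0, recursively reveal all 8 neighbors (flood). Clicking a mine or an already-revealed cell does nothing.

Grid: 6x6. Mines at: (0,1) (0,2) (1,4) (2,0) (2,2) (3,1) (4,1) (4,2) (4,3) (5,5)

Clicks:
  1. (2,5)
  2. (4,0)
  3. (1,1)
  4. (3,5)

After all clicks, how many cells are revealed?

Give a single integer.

Click 1 (2,5) count=1: revealed 1 new [(2,5)] -> total=1
Click 2 (4,0) count=2: revealed 1 new [(4,0)] -> total=2
Click 3 (1,1) count=4: revealed 1 new [(1,1)] -> total=3
Click 4 (3,5) count=0: revealed 5 new [(2,4) (3,4) (3,5) (4,4) (4,5)] -> total=8

Answer: 8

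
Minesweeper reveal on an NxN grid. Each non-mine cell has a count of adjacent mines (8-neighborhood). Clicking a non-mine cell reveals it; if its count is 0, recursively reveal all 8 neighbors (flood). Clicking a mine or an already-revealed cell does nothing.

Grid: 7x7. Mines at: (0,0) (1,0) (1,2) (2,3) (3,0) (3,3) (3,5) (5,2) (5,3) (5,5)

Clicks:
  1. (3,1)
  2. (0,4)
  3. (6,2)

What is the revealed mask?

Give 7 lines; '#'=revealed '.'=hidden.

Answer: ...####
...####
....###
.#.....
.......
.......
..#....

Derivation:
Click 1 (3,1) count=1: revealed 1 new [(3,1)] -> total=1
Click 2 (0,4) count=0: revealed 11 new [(0,3) (0,4) (0,5) (0,6) (1,3) (1,4) (1,5) (1,6) (2,4) (2,5) (2,6)] -> total=12
Click 3 (6,2) count=2: revealed 1 new [(6,2)] -> total=13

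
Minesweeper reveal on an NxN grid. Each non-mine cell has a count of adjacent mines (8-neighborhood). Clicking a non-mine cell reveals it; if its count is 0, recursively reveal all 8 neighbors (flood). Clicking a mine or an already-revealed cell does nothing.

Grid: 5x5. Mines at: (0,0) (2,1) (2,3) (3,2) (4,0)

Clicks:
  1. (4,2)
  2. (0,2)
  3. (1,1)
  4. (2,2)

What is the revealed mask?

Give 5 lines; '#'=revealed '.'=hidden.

Answer: .####
.####
..#..
.....
..#..

Derivation:
Click 1 (4,2) count=1: revealed 1 new [(4,2)] -> total=1
Click 2 (0,2) count=0: revealed 8 new [(0,1) (0,2) (0,3) (0,4) (1,1) (1,2) (1,3) (1,4)] -> total=9
Click 3 (1,1) count=2: revealed 0 new [(none)] -> total=9
Click 4 (2,2) count=3: revealed 1 new [(2,2)] -> total=10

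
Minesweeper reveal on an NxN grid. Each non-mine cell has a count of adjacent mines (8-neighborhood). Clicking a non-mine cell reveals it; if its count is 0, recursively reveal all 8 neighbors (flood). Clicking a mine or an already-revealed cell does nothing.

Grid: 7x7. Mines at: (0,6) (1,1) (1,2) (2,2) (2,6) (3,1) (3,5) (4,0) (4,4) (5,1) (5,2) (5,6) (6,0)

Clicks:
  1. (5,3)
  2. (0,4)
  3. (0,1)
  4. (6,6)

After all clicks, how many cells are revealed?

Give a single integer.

Click 1 (5,3) count=2: revealed 1 new [(5,3)] -> total=1
Click 2 (0,4) count=0: revealed 9 new [(0,3) (0,4) (0,5) (1,3) (1,4) (1,5) (2,3) (2,4) (2,5)] -> total=10
Click 3 (0,1) count=2: revealed 1 new [(0,1)] -> total=11
Click 4 (6,6) count=1: revealed 1 new [(6,6)] -> total=12

Answer: 12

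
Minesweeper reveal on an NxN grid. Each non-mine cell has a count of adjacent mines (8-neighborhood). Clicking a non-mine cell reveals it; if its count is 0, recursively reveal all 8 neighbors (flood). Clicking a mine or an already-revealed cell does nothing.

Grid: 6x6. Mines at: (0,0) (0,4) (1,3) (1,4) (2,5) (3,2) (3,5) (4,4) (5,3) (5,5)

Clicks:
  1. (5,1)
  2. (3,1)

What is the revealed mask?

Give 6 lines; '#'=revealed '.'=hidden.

Click 1 (5,1) count=0: revealed 12 new [(1,0) (1,1) (2,0) (2,1) (3,0) (3,1) (4,0) (4,1) (4,2) (5,0) (5,1) (5,2)] -> total=12
Click 2 (3,1) count=1: revealed 0 new [(none)] -> total=12

Answer: ......
##....
##....
##....
###...
###...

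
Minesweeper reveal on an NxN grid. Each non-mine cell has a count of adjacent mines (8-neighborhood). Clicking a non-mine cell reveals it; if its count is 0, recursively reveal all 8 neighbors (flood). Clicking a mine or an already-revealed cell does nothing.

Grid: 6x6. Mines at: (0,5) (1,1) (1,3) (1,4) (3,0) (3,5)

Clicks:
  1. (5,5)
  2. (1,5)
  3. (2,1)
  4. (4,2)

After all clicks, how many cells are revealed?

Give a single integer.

Answer: 21

Derivation:
Click 1 (5,5) count=0: revealed 20 new [(2,1) (2,2) (2,3) (2,4) (3,1) (3,2) (3,3) (3,4) (4,0) (4,1) (4,2) (4,3) (4,4) (4,5) (5,0) (5,1) (5,2) (5,3) (5,4) (5,5)] -> total=20
Click 2 (1,5) count=2: revealed 1 new [(1,5)] -> total=21
Click 3 (2,1) count=2: revealed 0 new [(none)] -> total=21
Click 4 (4,2) count=0: revealed 0 new [(none)] -> total=21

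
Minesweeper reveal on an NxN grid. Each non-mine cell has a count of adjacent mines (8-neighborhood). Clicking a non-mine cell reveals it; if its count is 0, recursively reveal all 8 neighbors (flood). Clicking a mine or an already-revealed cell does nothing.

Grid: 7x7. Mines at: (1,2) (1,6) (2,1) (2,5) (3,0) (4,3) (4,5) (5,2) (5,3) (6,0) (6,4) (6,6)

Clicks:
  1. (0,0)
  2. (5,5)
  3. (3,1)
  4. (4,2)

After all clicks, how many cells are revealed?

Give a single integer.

Click 1 (0,0) count=0: revealed 4 new [(0,0) (0,1) (1,0) (1,1)] -> total=4
Click 2 (5,5) count=3: revealed 1 new [(5,5)] -> total=5
Click 3 (3,1) count=2: revealed 1 new [(3,1)] -> total=6
Click 4 (4,2) count=3: revealed 1 new [(4,2)] -> total=7

Answer: 7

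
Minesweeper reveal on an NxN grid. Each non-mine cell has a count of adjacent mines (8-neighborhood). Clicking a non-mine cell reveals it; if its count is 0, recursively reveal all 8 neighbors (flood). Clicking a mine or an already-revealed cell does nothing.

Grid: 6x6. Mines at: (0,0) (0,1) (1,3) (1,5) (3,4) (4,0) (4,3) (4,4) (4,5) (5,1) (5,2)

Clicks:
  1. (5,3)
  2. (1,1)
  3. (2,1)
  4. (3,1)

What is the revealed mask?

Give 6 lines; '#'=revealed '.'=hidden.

Click 1 (5,3) count=3: revealed 1 new [(5,3)] -> total=1
Click 2 (1,1) count=2: revealed 1 new [(1,1)] -> total=2
Click 3 (2,1) count=0: revealed 8 new [(1,0) (1,2) (2,0) (2,1) (2,2) (3,0) (3,1) (3,2)] -> total=10
Click 4 (3,1) count=1: revealed 0 new [(none)] -> total=10

Answer: ......
###...
###...
###...
......
...#..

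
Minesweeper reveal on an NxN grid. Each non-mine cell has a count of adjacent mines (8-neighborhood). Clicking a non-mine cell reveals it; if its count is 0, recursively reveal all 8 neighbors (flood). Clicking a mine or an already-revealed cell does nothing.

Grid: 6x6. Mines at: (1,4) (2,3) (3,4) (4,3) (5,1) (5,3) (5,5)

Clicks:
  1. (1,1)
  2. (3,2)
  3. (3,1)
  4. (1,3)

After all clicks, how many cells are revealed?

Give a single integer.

Click 1 (1,1) count=0: revealed 17 new [(0,0) (0,1) (0,2) (0,3) (1,0) (1,1) (1,2) (1,3) (2,0) (2,1) (2,2) (3,0) (3,1) (3,2) (4,0) (4,1) (4,2)] -> total=17
Click 2 (3,2) count=2: revealed 0 new [(none)] -> total=17
Click 3 (3,1) count=0: revealed 0 new [(none)] -> total=17
Click 4 (1,3) count=2: revealed 0 new [(none)] -> total=17

Answer: 17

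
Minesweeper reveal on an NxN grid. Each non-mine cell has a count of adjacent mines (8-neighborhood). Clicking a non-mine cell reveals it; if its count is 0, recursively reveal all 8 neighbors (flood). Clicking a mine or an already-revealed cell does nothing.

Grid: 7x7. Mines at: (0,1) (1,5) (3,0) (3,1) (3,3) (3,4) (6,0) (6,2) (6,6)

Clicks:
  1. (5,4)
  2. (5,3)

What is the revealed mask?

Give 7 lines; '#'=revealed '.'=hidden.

Click 1 (5,4) count=0: revealed 9 new [(4,3) (4,4) (4,5) (5,3) (5,4) (5,5) (6,3) (6,4) (6,5)] -> total=9
Click 2 (5,3) count=1: revealed 0 new [(none)] -> total=9

Answer: .......
.......
.......
.......
...###.
...###.
...###.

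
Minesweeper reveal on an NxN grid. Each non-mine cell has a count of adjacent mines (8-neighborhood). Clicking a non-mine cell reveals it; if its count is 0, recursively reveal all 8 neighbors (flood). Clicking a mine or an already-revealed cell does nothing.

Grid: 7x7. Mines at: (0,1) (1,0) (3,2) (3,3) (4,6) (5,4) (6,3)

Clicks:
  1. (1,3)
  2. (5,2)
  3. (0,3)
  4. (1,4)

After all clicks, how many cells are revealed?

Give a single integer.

Answer: 19

Derivation:
Click 1 (1,3) count=0: revealed 18 new [(0,2) (0,3) (0,4) (0,5) (0,6) (1,2) (1,3) (1,4) (1,5) (1,6) (2,2) (2,3) (2,4) (2,5) (2,6) (3,4) (3,5) (3,6)] -> total=18
Click 2 (5,2) count=1: revealed 1 new [(5,2)] -> total=19
Click 3 (0,3) count=0: revealed 0 new [(none)] -> total=19
Click 4 (1,4) count=0: revealed 0 new [(none)] -> total=19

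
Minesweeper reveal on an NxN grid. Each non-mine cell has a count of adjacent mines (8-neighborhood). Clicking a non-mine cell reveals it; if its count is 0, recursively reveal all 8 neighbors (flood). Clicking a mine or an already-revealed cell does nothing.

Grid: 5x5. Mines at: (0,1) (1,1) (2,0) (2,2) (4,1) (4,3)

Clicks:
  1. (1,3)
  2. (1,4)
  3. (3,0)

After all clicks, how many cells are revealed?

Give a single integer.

Answer: 11

Derivation:
Click 1 (1,3) count=1: revealed 1 new [(1,3)] -> total=1
Click 2 (1,4) count=0: revealed 9 new [(0,2) (0,3) (0,4) (1,2) (1,4) (2,3) (2,4) (3,3) (3,4)] -> total=10
Click 3 (3,0) count=2: revealed 1 new [(3,0)] -> total=11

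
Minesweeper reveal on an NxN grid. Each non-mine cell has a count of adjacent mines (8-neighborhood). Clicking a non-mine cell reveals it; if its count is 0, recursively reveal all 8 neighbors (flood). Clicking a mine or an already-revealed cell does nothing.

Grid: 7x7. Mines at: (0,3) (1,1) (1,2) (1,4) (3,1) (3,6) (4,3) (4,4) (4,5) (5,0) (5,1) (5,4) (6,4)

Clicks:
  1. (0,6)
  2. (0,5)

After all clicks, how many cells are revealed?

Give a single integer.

Click 1 (0,6) count=0: revealed 6 new [(0,5) (0,6) (1,5) (1,6) (2,5) (2,6)] -> total=6
Click 2 (0,5) count=1: revealed 0 new [(none)] -> total=6

Answer: 6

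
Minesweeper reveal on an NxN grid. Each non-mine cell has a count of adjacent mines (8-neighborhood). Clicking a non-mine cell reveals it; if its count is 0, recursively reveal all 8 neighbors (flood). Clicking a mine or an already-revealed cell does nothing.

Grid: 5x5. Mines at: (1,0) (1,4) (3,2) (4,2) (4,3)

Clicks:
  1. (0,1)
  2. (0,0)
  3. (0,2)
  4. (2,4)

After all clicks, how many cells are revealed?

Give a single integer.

Answer: 11

Derivation:
Click 1 (0,1) count=1: revealed 1 new [(0,1)] -> total=1
Click 2 (0,0) count=1: revealed 1 new [(0,0)] -> total=2
Click 3 (0,2) count=0: revealed 8 new [(0,2) (0,3) (1,1) (1,2) (1,3) (2,1) (2,2) (2,3)] -> total=10
Click 4 (2,4) count=1: revealed 1 new [(2,4)] -> total=11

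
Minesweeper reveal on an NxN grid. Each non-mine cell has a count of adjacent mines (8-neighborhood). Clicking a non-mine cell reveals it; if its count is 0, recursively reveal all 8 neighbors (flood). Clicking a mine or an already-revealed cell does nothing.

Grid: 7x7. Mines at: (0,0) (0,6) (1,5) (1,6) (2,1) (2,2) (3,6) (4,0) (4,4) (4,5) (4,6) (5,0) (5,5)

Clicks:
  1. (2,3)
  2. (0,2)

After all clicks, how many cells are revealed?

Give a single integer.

Answer: 9

Derivation:
Click 1 (2,3) count=1: revealed 1 new [(2,3)] -> total=1
Click 2 (0,2) count=0: revealed 8 new [(0,1) (0,2) (0,3) (0,4) (1,1) (1,2) (1,3) (1,4)] -> total=9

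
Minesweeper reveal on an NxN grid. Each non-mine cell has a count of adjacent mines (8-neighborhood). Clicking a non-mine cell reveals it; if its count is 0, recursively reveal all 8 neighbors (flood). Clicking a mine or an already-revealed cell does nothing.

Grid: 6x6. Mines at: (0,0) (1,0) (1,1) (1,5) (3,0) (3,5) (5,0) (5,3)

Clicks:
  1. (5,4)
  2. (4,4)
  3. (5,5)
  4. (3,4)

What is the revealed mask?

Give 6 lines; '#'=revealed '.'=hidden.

Answer: ......
......
......
....#.
....##
....##

Derivation:
Click 1 (5,4) count=1: revealed 1 new [(5,4)] -> total=1
Click 2 (4,4) count=2: revealed 1 new [(4,4)] -> total=2
Click 3 (5,5) count=0: revealed 2 new [(4,5) (5,5)] -> total=4
Click 4 (3,4) count=1: revealed 1 new [(3,4)] -> total=5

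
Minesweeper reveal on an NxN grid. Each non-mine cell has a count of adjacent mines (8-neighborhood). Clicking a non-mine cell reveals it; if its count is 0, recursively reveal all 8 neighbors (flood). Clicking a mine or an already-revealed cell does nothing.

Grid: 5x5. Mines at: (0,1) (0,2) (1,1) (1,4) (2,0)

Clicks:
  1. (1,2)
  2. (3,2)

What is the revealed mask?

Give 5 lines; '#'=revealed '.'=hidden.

Click 1 (1,2) count=3: revealed 1 new [(1,2)] -> total=1
Click 2 (3,2) count=0: revealed 14 new [(2,1) (2,2) (2,3) (2,4) (3,0) (3,1) (3,2) (3,3) (3,4) (4,0) (4,1) (4,2) (4,3) (4,4)] -> total=15

Answer: .....
..#..
.####
#####
#####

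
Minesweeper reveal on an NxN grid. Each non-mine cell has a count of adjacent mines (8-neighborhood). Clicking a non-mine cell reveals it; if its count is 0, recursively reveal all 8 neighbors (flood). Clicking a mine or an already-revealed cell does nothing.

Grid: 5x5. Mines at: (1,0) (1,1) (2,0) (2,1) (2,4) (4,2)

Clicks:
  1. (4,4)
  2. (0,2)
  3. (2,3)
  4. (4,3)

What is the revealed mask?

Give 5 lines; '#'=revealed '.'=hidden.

Click 1 (4,4) count=0: revealed 4 new [(3,3) (3,4) (4,3) (4,4)] -> total=4
Click 2 (0,2) count=1: revealed 1 new [(0,2)] -> total=5
Click 3 (2,3) count=1: revealed 1 new [(2,3)] -> total=6
Click 4 (4,3) count=1: revealed 0 new [(none)] -> total=6

Answer: ..#..
.....
...#.
...##
...##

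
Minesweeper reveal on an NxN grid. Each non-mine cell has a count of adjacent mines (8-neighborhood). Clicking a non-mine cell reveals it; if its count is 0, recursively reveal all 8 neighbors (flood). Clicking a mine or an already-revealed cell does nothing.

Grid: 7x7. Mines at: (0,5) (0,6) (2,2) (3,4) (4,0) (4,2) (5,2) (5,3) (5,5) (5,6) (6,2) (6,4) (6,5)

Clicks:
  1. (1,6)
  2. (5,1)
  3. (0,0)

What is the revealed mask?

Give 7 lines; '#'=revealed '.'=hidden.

Click 1 (1,6) count=2: revealed 1 new [(1,6)] -> total=1
Click 2 (5,1) count=4: revealed 1 new [(5,1)] -> total=2
Click 3 (0,0) count=0: revealed 14 new [(0,0) (0,1) (0,2) (0,3) (0,4) (1,0) (1,1) (1,2) (1,3) (1,4) (2,0) (2,1) (3,0) (3,1)] -> total=16

Answer: #####..
#####.#
##.....
##.....
.......
.#.....
.......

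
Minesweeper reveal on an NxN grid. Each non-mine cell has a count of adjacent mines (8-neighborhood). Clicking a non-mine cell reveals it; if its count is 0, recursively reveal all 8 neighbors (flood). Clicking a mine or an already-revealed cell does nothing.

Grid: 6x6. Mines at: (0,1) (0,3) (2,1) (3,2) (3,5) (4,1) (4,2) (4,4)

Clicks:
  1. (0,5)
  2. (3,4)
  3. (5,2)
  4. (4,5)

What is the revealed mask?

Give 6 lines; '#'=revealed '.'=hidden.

Answer: ....##
....##
....##
....#.
.....#
..#...

Derivation:
Click 1 (0,5) count=0: revealed 6 new [(0,4) (0,5) (1,4) (1,5) (2,4) (2,5)] -> total=6
Click 2 (3,4) count=2: revealed 1 new [(3,4)] -> total=7
Click 3 (5,2) count=2: revealed 1 new [(5,2)] -> total=8
Click 4 (4,5) count=2: revealed 1 new [(4,5)] -> total=9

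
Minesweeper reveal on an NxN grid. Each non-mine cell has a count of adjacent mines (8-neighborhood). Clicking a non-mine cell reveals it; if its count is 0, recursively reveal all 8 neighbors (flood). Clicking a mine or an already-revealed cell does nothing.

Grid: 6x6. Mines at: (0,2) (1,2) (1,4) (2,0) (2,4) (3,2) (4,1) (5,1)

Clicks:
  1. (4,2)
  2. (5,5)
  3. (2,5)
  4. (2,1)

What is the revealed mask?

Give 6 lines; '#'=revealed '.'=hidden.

Answer: ......
......
.#...#
...###
..####
..####

Derivation:
Click 1 (4,2) count=3: revealed 1 new [(4,2)] -> total=1
Click 2 (5,5) count=0: revealed 10 new [(3,3) (3,4) (3,5) (4,3) (4,4) (4,5) (5,2) (5,3) (5,4) (5,5)] -> total=11
Click 3 (2,5) count=2: revealed 1 new [(2,5)] -> total=12
Click 4 (2,1) count=3: revealed 1 new [(2,1)] -> total=13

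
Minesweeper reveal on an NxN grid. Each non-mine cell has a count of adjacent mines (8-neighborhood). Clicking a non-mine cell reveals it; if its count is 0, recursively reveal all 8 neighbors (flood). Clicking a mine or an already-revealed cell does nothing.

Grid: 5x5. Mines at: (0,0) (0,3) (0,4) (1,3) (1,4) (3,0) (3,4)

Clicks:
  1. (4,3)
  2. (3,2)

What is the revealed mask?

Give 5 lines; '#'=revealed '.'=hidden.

Answer: .....
.....
.###.
.###.
.###.

Derivation:
Click 1 (4,3) count=1: revealed 1 new [(4,3)] -> total=1
Click 2 (3,2) count=0: revealed 8 new [(2,1) (2,2) (2,3) (3,1) (3,2) (3,3) (4,1) (4,2)] -> total=9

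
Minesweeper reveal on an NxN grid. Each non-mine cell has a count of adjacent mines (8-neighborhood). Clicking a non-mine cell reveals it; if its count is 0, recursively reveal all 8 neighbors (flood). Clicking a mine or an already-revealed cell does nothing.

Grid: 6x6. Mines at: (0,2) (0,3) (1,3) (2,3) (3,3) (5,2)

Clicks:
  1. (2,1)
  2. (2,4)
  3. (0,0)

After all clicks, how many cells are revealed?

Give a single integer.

Click 1 (2,1) count=0: revealed 16 new [(0,0) (0,1) (1,0) (1,1) (1,2) (2,0) (2,1) (2,2) (3,0) (3,1) (3,2) (4,0) (4,1) (4,2) (5,0) (5,1)] -> total=16
Click 2 (2,4) count=3: revealed 1 new [(2,4)] -> total=17
Click 3 (0,0) count=0: revealed 0 new [(none)] -> total=17

Answer: 17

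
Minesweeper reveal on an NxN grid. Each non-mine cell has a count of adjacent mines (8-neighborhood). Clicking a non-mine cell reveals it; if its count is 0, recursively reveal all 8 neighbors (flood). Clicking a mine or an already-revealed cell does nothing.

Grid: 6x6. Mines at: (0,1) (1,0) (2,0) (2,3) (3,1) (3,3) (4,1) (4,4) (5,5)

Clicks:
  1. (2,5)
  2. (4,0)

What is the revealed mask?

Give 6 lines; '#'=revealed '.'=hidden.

Answer: ..####
..####
....##
....##
#.....
......

Derivation:
Click 1 (2,5) count=0: revealed 12 new [(0,2) (0,3) (0,4) (0,5) (1,2) (1,3) (1,4) (1,5) (2,4) (2,5) (3,4) (3,5)] -> total=12
Click 2 (4,0) count=2: revealed 1 new [(4,0)] -> total=13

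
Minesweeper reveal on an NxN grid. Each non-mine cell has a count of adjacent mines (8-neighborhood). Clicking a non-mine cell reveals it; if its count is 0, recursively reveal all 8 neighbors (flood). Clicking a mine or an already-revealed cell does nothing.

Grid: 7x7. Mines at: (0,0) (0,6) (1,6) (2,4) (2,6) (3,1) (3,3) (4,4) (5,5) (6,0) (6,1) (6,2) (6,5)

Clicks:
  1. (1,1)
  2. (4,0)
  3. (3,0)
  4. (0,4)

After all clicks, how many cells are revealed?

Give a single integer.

Answer: 15

Derivation:
Click 1 (1,1) count=1: revealed 1 new [(1,1)] -> total=1
Click 2 (4,0) count=1: revealed 1 new [(4,0)] -> total=2
Click 3 (3,0) count=1: revealed 1 new [(3,0)] -> total=3
Click 4 (0,4) count=0: revealed 12 new [(0,1) (0,2) (0,3) (0,4) (0,5) (1,2) (1,3) (1,4) (1,5) (2,1) (2,2) (2,3)] -> total=15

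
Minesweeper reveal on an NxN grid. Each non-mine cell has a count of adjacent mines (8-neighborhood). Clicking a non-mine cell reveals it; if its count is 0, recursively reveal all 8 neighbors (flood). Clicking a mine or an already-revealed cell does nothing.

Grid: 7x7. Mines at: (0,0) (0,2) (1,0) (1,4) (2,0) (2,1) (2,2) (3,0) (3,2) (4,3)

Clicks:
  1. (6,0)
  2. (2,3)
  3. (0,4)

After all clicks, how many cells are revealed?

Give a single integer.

Click 1 (6,0) count=0: revealed 30 new [(0,5) (0,6) (1,5) (1,6) (2,4) (2,5) (2,6) (3,4) (3,5) (3,6) (4,0) (4,1) (4,2) (4,4) (4,5) (4,6) (5,0) (5,1) (5,2) (5,3) (5,4) (5,5) (5,6) (6,0) (6,1) (6,2) (6,3) (6,4) (6,5) (6,6)] -> total=30
Click 2 (2,3) count=3: revealed 1 new [(2,3)] -> total=31
Click 3 (0,4) count=1: revealed 1 new [(0,4)] -> total=32

Answer: 32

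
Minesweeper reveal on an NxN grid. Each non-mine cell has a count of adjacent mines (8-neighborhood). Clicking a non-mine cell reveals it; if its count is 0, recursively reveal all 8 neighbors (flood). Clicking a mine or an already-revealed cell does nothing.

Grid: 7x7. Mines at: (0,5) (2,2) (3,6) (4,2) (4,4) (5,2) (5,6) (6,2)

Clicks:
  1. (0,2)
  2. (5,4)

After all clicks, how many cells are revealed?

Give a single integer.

Answer: 21

Derivation:
Click 1 (0,2) count=0: revealed 20 new [(0,0) (0,1) (0,2) (0,3) (0,4) (1,0) (1,1) (1,2) (1,3) (1,4) (2,0) (2,1) (3,0) (3,1) (4,0) (4,1) (5,0) (5,1) (6,0) (6,1)] -> total=20
Click 2 (5,4) count=1: revealed 1 new [(5,4)] -> total=21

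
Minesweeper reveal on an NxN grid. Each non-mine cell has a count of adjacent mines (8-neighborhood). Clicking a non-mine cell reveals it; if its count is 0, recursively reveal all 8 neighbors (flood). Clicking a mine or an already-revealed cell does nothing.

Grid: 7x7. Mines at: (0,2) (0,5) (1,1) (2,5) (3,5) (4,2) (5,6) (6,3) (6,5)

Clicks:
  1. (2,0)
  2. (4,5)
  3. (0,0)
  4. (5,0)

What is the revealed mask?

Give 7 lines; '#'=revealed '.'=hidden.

Click 1 (2,0) count=1: revealed 1 new [(2,0)] -> total=1
Click 2 (4,5) count=2: revealed 1 new [(4,5)] -> total=2
Click 3 (0,0) count=1: revealed 1 new [(0,0)] -> total=3
Click 4 (5,0) count=0: revealed 11 new [(2,1) (3,0) (3,1) (4,0) (4,1) (5,0) (5,1) (5,2) (6,0) (6,1) (6,2)] -> total=14

Answer: #......
.......
##.....
##.....
##...#.
###....
###....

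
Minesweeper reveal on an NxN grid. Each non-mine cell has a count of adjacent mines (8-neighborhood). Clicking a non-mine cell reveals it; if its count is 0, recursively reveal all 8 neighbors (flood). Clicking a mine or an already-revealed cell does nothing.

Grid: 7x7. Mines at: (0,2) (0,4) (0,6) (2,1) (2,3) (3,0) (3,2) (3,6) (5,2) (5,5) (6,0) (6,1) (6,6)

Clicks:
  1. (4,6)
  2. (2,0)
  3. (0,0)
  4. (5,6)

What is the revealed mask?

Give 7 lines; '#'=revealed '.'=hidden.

Answer: ##.....
##.....
#......
.......
......#
......#
.......

Derivation:
Click 1 (4,6) count=2: revealed 1 new [(4,6)] -> total=1
Click 2 (2,0) count=2: revealed 1 new [(2,0)] -> total=2
Click 3 (0,0) count=0: revealed 4 new [(0,0) (0,1) (1,0) (1,1)] -> total=6
Click 4 (5,6) count=2: revealed 1 new [(5,6)] -> total=7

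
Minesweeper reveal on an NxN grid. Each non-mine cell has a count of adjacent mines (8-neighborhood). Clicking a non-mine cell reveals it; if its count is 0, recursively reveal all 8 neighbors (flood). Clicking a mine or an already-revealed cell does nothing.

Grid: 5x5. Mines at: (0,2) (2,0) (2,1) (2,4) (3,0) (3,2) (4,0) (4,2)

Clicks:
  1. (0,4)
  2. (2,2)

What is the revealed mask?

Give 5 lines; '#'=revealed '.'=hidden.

Answer: ...##
...##
..#..
.....
.....

Derivation:
Click 1 (0,4) count=0: revealed 4 new [(0,3) (0,4) (1,3) (1,4)] -> total=4
Click 2 (2,2) count=2: revealed 1 new [(2,2)] -> total=5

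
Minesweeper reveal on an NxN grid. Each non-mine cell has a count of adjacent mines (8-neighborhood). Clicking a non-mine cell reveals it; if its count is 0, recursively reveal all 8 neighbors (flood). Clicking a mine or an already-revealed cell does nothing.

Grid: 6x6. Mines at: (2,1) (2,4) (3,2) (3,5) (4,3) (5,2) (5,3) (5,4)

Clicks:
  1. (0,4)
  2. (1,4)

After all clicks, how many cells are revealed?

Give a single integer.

Click 1 (0,4) count=0: revealed 12 new [(0,0) (0,1) (0,2) (0,3) (0,4) (0,5) (1,0) (1,1) (1,2) (1,3) (1,4) (1,5)] -> total=12
Click 2 (1,4) count=1: revealed 0 new [(none)] -> total=12

Answer: 12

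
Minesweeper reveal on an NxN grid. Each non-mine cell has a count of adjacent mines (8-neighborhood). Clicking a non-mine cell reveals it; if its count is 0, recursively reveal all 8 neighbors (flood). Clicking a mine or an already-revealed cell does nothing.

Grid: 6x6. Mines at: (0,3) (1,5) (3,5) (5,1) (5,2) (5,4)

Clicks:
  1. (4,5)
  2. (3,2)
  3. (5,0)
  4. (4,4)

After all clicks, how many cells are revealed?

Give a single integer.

Answer: 25

Derivation:
Click 1 (4,5) count=2: revealed 1 new [(4,5)] -> total=1
Click 2 (3,2) count=0: revealed 23 new [(0,0) (0,1) (0,2) (1,0) (1,1) (1,2) (1,3) (1,4) (2,0) (2,1) (2,2) (2,3) (2,4) (3,0) (3,1) (3,2) (3,3) (3,4) (4,0) (4,1) (4,2) (4,3) (4,4)] -> total=24
Click 3 (5,0) count=1: revealed 1 new [(5,0)] -> total=25
Click 4 (4,4) count=2: revealed 0 new [(none)] -> total=25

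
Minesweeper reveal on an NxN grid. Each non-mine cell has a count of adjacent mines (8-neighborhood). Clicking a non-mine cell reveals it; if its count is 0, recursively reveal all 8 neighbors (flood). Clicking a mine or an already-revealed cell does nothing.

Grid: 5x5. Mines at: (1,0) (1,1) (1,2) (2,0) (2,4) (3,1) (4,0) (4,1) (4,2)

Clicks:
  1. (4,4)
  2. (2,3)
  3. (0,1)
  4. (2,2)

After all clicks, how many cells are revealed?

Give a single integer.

Click 1 (4,4) count=0: revealed 4 new [(3,3) (3,4) (4,3) (4,4)] -> total=4
Click 2 (2,3) count=2: revealed 1 new [(2,3)] -> total=5
Click 3 (0,1) count=3: revealed 1 new [(0,1)] -> total=6
Click 4 (2,2) count=3: revealed 1 new [(2,2)] -> total=7

Answer: 7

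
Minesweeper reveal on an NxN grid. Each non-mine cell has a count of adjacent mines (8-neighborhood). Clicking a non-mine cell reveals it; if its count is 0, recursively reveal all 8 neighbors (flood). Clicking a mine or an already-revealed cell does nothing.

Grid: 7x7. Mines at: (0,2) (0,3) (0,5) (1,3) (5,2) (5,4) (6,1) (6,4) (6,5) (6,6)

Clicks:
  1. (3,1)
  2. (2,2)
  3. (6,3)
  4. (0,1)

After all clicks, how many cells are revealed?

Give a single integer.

Answer: 34

Derivation:
Click 1 (3,1) count=0: revealed 33 new [(0,0) (0,1) (1,0) (1,1) (1,2) (1,4) (1,5) (1,6) (2,0) (2,1) (2,2) (2,3) (2,4) (2,5) (2,6) (3,0) (3,1) (3,2) (3,3) (3,4) (3,5) (3,6) (4,0) (4,1) (4,2) (4,3) (4,4) (4,5) (4,6) (5,0) (5,1) (5,5) (5,6)] -> total=33
Click 2 (2,2) count=1: revealed 0 new [(none)] -> total=33
Click 3 (6,3) count=3: revealed 1 new [(6,3)] -> total=34
Click 4 (0,1) count=1: revealed 0 new [(none)] -> total=34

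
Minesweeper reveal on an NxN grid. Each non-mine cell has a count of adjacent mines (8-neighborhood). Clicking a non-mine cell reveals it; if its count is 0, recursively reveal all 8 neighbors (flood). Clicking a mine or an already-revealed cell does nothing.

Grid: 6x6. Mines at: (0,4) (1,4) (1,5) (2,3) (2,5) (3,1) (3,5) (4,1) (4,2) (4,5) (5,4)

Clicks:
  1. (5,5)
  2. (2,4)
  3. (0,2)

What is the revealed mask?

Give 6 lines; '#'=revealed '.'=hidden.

Answer: ####..
####..
###.#.
......
......
.....#

Derivation:
Click 1 (5,5) count=2: revealed 1 new [(5,5)] -> total=1
Click 2 (2,4) count=5: revealed 1 new [(2,4)] -> total=2
Click 3 (0,2) count=0: revealed 11 new [(0,0) (0,1) (0,2) (0,3) (1,0) (1,1) (1,2) (1,3) (2,0) (2,1) (2,2)] -> total=13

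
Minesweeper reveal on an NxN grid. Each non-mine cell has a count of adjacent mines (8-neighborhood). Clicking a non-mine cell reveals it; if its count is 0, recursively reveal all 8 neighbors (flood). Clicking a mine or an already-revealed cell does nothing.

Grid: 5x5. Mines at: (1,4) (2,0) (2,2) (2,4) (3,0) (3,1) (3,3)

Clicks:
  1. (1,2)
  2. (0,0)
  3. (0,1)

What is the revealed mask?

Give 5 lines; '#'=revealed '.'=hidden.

Answer: ####.
####.
.....
.....
.....

Derivation:
Click 1 (1,2) count=1: revealed 1 new [(1,2)] -> total=1
Click 2 (0,0) count=0: revealed 7 new [(0,0) (0,1) (0,2) (0,3) (1,0) (1,1) (1,3)] -> total=8
Click 3 (0,1) count=0: revealed 0 new [(none)] -> total=8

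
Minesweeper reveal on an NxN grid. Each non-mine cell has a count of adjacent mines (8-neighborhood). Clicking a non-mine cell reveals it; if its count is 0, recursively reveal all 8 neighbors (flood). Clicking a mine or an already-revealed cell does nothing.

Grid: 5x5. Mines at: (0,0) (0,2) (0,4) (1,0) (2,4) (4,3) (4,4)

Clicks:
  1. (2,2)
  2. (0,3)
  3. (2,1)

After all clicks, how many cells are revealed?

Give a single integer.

Click 1 (2,2) count=0: revealed 14 new [(1,1) (1,2) (1,3) (2,0) (2,1) (2,2) (2,3) (3,0) (3,1) (3,2) (3,3) (4,0) (4,1) (4,2)] -> total=14
Click 2 (0,3) count=2: revealed 1 new [(0,3)] -> total=15
Click 3 (2,1) count=1: revealed 0 new [(none)] -> total=15

Answer: 15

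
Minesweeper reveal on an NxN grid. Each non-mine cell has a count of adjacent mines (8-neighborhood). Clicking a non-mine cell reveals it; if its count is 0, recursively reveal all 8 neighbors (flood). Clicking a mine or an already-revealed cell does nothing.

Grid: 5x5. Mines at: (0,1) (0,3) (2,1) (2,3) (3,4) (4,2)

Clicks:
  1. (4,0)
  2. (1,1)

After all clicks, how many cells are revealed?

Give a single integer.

Answer: 5

Derivation:
Click 1 (4,0) count=0: revealed 4 new [(3,0) (3,1) (4,0) (4,1)] -> total=4
Click 2 (1,1) count=2: revealed 1 new [(1,1)] -> total=5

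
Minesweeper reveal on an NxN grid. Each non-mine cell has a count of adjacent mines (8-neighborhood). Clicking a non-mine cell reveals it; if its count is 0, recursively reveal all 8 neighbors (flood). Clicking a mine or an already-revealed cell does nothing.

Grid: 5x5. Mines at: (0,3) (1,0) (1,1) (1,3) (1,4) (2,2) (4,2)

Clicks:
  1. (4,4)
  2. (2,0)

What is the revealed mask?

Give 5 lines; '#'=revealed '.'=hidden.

Click 1 (4,4) count=0: revealed 6 new [(2,3) (2,4) (3,3) (3,4) (4,3) (4,4)] -> total=6
Click 2 (2,0) count=2: revealed 1 new [(2,0)] -> total=7

Answer: .....
.....
#..##
...##
...##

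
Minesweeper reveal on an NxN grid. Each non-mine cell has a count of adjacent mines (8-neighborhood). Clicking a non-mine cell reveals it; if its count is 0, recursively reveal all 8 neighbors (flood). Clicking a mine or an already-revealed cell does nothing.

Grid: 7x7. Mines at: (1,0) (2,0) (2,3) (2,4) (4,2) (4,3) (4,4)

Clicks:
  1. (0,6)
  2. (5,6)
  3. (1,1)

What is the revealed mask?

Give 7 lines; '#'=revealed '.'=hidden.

Click 1 (0,6) count=0: revealed 36 new [(0,1) (0,2) (0,3) (0,4) (0,5) (0,6) (1,1) (1,2) (1,3) (1,4) (1,5) (1,6) (2,5) (2,6) (3,0) (3,1) (3,5) (3,6) (4,0) (4,1) (4,5) (4,6) (5,0) (5,1) (5,2) (5,3) (5,4) (5,5) (5,6) (6,0) (6,1) (6,2) (6,3) (6,4) (6,5) (6,6)] -> total=36
Click 2 (5,6) count=0: revealed 0 new [(none)] -> total=36
Click 3 (1,1) count=2: revealed 0 new [(none)] -> total=36

Answer: .######
.######
.....##
##...##
##...##
#######
#######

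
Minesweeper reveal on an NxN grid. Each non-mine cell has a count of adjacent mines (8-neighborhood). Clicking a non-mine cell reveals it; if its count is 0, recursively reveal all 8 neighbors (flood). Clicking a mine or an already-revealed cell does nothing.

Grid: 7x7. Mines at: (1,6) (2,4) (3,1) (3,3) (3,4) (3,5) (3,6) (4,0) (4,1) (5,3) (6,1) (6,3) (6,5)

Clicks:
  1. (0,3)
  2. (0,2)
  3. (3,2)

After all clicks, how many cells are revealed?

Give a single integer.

Answer: 17

Derivation:
Click 1 (0,3) count=0: revealed 16 new [(0,0) (0,1) (0,2) (0,3) (0,4) (0,5) (1,0) (1,1) (1,2) (1,3) (1,4) (1,5) (2,0) (2,1) (2,2) (2,3)] -> total=16
Click 2 (0,2) count=0: revealed 0 new [(none)] -> total=16
Click 3 (3,2) count=3: revealed 1 new [(3,2)] -> total=17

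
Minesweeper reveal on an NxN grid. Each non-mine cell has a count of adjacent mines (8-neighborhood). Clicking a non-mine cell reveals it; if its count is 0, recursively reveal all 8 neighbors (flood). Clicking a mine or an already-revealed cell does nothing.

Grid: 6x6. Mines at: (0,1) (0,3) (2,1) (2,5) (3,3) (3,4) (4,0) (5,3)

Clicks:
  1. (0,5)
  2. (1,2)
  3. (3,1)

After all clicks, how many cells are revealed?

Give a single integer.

Answer: 6

Derivation:
Click 1 (0,5) count=0: revealed 4 new [(0,4) (0,5) (1,4) (1,5)] -> total=4
Click 2 (1,2) count=3: revealed 1 new [(1,2)] -> total=5
Click 3 (3,1) count=2: revealed 1 new [(3,1)] -> total=6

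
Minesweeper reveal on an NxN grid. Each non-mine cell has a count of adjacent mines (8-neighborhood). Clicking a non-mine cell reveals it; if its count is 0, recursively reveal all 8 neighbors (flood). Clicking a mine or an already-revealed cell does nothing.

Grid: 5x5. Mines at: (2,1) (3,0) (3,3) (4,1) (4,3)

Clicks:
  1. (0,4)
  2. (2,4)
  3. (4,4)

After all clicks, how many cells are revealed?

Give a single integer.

Answer: 14

Derivation:
Click 1 (0,4) count=0: revealed 13 new [(0,0) (0,1) (0,2) (0,3) (0,4) (1,0) (1,1) (1,2) (1,3) (1,4) (2,2) (2,3) (2,4)] -> total=13
Click 2 (2,4) count=1: revealed 0 new [(none)] -> total=13
Click 3 (4,4) count=2: revealed 1 new [(4,4)] -> total=14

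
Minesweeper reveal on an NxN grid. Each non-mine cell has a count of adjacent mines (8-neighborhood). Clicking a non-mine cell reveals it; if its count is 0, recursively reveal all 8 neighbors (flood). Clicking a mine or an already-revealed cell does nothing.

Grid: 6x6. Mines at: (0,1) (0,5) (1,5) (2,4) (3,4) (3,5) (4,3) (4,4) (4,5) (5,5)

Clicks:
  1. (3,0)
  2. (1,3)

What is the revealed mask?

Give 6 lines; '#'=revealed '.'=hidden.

Answer: ......
####..
####..
####..
###...
###...

Derivation:
Click 1 (3,0) count=0: revealed 18 new [(1,0) (1,1) (1,2) (1,3) (2,0) (2,1) (2,2) (2,3) (3,0) (3,1) (3,2) (3,3) (4,0) (4,1) (4,2) (5,0) (5,1) (5,2)] -> total=18
Click 2 (1,3) count=1: revealed 0 new [(none)] -> total=18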